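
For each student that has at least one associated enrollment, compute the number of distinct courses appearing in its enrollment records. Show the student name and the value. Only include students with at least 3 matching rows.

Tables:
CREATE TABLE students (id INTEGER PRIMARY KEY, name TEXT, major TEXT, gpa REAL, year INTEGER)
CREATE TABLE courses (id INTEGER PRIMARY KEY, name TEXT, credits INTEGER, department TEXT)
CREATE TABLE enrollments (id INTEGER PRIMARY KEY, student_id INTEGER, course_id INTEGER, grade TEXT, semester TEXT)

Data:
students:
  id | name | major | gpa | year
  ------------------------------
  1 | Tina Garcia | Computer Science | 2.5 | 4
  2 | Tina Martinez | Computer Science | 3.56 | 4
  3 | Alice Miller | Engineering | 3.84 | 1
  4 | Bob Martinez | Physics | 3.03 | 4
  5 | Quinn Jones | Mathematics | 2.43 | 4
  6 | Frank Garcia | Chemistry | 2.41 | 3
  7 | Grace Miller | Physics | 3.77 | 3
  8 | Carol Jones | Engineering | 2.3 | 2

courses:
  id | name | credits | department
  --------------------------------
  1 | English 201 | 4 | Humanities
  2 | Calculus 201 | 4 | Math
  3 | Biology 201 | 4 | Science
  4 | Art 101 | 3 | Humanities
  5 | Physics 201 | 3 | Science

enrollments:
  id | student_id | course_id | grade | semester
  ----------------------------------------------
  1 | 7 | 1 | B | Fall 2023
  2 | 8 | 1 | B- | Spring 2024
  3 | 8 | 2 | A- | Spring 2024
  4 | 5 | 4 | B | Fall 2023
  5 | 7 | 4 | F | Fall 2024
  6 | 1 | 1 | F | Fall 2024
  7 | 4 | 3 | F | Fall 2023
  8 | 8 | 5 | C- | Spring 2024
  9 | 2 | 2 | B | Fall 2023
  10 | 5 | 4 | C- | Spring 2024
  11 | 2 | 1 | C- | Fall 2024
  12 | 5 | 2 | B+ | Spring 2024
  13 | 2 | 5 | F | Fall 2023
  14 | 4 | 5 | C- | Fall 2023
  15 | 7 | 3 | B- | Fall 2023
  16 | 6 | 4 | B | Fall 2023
SELECT p.name, COUNT(DISTINCT c.course_id) AS distinct_course_count FROM enrollments c JOIN students p ON c.student_id = p.id GROUP BY p.id, p.name HAVING COUNT(*) >= 3

Execution result:
name | distinct_course_count
Tina Martinez | 3
Quinn Jones | 2
Grace Miller | 3
Carol Jones | 3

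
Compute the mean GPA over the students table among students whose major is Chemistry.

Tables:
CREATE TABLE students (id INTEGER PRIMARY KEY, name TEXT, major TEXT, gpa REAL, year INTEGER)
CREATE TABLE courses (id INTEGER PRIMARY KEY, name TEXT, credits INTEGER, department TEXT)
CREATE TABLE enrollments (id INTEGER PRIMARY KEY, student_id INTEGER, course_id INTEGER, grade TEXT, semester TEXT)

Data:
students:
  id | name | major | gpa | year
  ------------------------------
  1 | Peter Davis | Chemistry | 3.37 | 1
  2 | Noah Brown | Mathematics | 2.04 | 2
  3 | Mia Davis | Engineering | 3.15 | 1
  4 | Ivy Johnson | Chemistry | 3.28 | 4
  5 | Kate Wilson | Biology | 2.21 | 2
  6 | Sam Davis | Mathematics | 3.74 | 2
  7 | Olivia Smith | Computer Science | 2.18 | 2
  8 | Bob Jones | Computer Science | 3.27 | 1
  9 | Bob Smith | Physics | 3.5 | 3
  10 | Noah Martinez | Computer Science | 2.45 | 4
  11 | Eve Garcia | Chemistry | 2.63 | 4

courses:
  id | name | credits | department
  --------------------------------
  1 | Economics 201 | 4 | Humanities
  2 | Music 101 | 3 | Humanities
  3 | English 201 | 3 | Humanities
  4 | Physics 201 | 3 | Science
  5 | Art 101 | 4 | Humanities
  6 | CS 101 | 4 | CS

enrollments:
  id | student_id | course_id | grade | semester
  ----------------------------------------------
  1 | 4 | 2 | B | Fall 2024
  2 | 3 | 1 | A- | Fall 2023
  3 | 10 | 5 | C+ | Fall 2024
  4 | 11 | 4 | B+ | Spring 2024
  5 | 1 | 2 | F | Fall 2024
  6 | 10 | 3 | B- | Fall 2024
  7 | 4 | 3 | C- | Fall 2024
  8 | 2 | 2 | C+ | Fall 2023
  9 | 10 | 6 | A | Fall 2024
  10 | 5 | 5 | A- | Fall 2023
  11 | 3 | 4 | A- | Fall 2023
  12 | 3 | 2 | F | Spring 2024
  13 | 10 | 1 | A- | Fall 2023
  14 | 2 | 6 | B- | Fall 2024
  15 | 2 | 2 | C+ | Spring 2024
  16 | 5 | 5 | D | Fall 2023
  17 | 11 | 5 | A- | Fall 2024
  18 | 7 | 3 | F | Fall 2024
SELECT AVG(gpa) FROM students WHERE major = 'Chemistry'

Execution result:
3.09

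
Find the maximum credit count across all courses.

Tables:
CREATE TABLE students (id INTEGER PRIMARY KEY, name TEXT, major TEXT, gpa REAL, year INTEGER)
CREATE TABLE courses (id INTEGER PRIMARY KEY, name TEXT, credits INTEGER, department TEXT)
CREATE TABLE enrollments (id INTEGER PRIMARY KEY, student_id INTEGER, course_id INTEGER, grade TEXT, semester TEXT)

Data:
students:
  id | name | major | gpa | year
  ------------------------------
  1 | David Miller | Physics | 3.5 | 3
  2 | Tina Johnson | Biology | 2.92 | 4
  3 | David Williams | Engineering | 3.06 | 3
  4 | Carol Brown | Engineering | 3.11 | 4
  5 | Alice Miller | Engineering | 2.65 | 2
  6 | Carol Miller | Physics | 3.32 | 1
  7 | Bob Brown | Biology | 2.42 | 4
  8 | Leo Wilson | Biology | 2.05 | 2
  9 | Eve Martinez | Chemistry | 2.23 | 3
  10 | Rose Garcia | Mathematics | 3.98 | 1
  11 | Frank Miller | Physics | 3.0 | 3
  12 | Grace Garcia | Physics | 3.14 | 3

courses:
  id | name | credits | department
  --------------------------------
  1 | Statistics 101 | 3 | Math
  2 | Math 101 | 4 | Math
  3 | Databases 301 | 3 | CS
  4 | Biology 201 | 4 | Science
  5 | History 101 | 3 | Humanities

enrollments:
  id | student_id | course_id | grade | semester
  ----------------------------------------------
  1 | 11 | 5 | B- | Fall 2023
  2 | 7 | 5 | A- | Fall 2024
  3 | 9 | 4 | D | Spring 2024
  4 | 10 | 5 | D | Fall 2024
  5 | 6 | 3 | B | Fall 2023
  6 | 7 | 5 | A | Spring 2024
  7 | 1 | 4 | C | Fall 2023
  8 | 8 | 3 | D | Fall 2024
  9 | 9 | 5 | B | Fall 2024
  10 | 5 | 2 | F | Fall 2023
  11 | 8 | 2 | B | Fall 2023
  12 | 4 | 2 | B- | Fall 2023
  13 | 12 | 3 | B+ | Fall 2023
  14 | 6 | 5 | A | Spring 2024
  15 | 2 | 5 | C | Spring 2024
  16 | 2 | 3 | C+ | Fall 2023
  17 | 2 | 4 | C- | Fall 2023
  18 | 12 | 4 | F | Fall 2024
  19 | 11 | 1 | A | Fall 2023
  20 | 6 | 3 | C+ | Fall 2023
SELECT MAX(credits) FROM courses

Execution result:
4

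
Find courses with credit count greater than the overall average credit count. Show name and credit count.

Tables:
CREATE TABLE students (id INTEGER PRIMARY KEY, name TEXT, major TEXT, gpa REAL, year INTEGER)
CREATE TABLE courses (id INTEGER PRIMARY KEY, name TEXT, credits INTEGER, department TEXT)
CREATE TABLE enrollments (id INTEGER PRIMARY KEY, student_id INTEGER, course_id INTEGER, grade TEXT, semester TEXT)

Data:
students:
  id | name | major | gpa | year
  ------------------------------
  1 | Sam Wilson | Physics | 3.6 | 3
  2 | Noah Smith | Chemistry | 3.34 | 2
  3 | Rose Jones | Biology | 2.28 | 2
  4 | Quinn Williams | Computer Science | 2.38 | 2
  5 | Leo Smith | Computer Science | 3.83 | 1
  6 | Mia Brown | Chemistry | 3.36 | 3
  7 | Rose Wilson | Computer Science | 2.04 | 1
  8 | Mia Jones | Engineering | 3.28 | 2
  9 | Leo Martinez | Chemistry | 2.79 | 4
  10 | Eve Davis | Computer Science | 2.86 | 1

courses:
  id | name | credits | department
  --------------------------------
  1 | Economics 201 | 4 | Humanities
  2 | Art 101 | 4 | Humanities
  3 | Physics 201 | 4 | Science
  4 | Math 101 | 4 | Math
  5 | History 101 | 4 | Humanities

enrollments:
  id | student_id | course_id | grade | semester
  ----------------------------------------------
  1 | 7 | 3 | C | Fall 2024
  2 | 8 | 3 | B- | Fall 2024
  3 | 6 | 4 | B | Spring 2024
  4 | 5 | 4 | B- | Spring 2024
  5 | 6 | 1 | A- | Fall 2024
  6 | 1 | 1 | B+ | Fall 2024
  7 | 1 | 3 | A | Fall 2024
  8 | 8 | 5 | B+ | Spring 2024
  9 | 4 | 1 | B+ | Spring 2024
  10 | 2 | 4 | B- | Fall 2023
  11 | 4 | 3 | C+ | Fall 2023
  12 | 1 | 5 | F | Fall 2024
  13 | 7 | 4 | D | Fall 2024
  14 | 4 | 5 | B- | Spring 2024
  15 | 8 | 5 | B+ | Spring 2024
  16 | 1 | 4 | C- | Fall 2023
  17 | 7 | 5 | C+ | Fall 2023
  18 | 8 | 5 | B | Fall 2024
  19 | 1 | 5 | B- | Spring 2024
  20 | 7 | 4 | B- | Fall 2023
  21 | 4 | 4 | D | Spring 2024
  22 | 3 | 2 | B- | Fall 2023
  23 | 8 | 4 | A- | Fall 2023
SELECT name, credits FROM courses WHERE credits > (SELECT AVG(credits) FROM courses)

Execution result:
(no rows)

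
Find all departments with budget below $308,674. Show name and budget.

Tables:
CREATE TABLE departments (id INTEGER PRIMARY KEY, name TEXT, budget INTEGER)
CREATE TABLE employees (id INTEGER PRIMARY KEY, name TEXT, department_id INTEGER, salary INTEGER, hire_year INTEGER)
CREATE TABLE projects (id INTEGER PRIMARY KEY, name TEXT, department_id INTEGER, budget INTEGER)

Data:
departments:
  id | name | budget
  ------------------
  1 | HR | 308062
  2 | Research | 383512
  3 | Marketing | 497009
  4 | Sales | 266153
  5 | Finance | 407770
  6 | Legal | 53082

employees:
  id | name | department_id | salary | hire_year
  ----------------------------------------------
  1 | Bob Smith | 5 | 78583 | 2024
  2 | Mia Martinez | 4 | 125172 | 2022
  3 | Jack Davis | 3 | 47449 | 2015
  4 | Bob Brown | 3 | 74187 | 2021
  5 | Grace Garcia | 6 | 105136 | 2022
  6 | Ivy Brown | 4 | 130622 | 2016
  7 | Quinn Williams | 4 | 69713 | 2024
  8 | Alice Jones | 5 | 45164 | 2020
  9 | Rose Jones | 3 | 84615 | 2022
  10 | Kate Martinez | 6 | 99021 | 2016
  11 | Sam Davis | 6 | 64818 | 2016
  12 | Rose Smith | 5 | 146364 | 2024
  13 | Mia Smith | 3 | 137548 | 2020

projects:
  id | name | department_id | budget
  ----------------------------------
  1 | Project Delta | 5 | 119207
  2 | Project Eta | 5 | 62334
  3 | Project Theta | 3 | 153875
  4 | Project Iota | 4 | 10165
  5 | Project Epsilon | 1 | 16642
SELECT name, budget FROM departments WHERE budget < 308674

Execution result:
name | budget
HR | 308062
Sales | 266153
Legal | 53082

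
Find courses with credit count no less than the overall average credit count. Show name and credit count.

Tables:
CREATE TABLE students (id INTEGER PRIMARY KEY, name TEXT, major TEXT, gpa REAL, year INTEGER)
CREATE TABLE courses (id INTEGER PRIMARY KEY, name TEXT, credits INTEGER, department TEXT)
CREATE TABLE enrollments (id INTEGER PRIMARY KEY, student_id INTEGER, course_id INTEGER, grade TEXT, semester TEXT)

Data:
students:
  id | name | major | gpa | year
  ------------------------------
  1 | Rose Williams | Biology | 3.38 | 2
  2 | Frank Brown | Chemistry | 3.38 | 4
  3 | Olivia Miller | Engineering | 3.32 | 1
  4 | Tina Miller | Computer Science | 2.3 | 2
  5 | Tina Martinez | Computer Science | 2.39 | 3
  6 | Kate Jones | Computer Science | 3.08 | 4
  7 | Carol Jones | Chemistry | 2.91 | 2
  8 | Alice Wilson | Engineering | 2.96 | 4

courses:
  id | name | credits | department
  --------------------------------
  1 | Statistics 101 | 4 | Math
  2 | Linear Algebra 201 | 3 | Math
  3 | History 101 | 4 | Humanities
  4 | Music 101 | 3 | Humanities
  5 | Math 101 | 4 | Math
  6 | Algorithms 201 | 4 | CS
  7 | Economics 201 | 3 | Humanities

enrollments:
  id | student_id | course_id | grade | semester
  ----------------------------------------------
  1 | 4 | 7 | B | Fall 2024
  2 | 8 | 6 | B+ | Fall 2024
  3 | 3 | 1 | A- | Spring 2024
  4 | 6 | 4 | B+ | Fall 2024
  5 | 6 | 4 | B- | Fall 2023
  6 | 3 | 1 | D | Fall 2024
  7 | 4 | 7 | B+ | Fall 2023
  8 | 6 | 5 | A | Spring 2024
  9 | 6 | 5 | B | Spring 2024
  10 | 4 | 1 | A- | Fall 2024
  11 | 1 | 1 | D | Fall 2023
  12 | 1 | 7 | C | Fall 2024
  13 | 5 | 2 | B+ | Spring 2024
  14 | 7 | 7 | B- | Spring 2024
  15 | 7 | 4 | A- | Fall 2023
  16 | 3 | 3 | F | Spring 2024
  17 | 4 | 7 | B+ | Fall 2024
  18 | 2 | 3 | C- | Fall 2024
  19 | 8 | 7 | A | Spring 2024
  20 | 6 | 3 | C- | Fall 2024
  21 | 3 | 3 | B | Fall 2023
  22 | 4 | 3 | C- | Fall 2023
SELECT name, credits FROM courses WHERE credits >= (SELECT AVG(credits) FROM courses)

Execution result:
name | credits
Statistics 101 | 4
History 101 | 4
Math 101 | 4
Algorithms 201 | 4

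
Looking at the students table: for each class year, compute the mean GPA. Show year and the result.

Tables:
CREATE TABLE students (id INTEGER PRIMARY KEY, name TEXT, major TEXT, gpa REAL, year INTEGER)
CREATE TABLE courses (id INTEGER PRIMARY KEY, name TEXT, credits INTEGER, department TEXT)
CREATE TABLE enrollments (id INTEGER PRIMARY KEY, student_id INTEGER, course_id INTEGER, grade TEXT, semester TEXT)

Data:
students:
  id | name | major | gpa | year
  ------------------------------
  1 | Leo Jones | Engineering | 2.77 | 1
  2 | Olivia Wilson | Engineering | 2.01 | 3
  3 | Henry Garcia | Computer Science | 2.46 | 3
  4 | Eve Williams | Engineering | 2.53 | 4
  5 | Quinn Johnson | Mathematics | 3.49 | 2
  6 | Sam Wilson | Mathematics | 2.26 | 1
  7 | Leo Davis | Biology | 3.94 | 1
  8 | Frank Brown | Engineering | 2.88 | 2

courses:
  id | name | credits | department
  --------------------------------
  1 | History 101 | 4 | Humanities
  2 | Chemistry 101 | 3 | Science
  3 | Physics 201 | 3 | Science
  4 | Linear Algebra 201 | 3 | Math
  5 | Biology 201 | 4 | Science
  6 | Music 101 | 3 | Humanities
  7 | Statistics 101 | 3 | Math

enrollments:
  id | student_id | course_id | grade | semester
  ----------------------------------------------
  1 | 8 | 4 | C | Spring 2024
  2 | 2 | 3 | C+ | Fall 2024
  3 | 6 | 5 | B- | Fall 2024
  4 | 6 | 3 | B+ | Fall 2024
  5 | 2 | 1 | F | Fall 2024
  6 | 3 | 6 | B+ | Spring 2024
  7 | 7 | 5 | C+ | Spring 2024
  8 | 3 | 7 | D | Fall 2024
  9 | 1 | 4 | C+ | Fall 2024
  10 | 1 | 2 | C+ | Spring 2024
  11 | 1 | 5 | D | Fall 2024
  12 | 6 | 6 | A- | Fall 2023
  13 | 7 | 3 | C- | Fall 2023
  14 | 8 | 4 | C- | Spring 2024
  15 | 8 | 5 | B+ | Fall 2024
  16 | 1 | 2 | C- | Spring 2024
SELECT year, AVG(gpa) AS avg_gpa FROM students GROUP BY year

Execution result:
year | avg_gpa
1 | 2.99
2 | 3.19
3 | 2.24
4 | 2.53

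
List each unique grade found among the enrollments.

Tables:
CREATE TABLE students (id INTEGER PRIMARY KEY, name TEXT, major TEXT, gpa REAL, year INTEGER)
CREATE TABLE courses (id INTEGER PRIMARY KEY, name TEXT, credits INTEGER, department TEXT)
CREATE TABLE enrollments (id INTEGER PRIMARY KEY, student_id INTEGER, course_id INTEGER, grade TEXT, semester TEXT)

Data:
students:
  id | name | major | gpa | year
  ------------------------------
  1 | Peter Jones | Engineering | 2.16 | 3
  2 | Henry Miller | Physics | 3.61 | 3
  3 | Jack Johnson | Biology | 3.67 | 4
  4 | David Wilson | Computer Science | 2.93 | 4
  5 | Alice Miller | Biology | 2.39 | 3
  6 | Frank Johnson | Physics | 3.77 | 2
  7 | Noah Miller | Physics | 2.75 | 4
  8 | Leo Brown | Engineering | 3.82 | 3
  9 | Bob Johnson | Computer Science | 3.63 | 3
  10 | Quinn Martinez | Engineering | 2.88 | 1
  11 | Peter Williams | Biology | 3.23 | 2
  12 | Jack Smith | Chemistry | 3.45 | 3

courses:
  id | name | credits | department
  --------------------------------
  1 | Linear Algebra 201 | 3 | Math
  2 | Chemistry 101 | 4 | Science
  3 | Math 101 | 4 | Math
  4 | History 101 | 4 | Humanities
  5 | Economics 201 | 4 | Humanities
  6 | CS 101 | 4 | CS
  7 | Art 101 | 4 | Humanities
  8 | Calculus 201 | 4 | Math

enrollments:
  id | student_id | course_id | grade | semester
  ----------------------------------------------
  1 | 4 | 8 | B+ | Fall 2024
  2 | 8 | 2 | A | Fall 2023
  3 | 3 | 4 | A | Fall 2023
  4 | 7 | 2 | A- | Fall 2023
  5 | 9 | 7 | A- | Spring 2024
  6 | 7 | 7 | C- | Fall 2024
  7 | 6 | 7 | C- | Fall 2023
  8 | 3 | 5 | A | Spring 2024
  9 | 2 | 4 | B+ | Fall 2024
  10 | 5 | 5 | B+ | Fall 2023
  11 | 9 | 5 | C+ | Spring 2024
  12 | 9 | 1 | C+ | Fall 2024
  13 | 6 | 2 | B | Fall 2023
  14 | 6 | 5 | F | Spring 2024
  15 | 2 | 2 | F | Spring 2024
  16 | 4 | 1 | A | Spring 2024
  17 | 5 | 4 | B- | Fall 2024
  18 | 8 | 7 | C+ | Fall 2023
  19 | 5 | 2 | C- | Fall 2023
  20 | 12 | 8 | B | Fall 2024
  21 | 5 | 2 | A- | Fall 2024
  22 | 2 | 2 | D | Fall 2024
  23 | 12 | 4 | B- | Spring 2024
SELECT DISTINCT grade FROM enrollments

Execution result:
grade
B+
A
A-
C-
C+
B
F
B-
D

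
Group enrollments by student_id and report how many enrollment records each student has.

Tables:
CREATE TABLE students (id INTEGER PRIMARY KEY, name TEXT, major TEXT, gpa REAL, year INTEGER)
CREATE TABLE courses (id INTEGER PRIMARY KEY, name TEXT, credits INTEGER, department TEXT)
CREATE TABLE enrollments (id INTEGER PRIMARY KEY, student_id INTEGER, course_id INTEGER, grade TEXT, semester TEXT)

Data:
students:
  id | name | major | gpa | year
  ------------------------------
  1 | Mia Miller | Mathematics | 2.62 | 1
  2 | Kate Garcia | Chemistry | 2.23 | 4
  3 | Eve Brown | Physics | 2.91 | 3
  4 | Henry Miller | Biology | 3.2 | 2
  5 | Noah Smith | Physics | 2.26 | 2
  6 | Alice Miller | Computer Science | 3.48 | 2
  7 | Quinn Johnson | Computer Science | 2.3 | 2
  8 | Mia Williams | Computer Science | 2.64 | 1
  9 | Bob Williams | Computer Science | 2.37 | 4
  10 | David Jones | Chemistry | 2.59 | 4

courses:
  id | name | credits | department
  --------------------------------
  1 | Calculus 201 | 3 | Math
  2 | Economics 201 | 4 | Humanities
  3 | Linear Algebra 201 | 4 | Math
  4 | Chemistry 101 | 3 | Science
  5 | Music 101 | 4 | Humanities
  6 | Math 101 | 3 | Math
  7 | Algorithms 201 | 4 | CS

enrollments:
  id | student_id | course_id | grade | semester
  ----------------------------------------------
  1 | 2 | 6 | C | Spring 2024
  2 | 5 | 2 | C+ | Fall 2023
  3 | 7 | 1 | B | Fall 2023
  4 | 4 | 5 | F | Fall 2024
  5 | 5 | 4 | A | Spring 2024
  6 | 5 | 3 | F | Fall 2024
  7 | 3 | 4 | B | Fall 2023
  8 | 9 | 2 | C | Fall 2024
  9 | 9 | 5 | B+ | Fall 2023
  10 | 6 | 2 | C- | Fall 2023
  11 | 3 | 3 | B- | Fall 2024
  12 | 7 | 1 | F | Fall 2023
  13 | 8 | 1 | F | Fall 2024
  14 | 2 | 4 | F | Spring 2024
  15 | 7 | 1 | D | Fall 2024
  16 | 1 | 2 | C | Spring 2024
SELECT student_id, COUNT(*) AS enrollment_count FROM enrollments GROUP BY student_id

Execution result:
student_id | enrollment_count
1 | 1
2 | 2
3 | 2
4 | 1
5 | 3
6 | 1
7 | 3
8 | 1
9 | 2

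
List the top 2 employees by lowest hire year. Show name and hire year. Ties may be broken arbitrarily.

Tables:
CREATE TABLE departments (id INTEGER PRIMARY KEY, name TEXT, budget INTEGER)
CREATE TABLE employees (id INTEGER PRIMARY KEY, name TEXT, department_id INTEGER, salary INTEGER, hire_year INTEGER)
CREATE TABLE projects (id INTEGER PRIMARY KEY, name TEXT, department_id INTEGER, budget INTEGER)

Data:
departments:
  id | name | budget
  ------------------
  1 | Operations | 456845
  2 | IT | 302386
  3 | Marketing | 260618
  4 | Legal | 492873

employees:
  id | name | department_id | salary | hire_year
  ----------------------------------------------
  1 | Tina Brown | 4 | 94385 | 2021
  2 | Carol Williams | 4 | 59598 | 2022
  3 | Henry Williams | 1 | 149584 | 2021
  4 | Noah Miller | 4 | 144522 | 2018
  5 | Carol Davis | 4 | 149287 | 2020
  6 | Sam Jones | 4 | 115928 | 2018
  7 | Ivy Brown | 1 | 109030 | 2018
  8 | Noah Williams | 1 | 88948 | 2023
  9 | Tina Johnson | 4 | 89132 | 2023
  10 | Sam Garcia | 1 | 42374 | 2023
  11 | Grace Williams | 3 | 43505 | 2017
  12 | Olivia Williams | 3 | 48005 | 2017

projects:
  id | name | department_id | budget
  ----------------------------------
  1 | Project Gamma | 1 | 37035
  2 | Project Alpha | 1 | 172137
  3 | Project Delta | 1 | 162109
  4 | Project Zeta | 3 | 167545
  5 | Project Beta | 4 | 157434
SELECT name, hire_year FROM employees ORDER BY hire_year ASC LIMIT 2

Execution result:
name | hire_year
Grace Williams | 2017
Olivia Williams | 2017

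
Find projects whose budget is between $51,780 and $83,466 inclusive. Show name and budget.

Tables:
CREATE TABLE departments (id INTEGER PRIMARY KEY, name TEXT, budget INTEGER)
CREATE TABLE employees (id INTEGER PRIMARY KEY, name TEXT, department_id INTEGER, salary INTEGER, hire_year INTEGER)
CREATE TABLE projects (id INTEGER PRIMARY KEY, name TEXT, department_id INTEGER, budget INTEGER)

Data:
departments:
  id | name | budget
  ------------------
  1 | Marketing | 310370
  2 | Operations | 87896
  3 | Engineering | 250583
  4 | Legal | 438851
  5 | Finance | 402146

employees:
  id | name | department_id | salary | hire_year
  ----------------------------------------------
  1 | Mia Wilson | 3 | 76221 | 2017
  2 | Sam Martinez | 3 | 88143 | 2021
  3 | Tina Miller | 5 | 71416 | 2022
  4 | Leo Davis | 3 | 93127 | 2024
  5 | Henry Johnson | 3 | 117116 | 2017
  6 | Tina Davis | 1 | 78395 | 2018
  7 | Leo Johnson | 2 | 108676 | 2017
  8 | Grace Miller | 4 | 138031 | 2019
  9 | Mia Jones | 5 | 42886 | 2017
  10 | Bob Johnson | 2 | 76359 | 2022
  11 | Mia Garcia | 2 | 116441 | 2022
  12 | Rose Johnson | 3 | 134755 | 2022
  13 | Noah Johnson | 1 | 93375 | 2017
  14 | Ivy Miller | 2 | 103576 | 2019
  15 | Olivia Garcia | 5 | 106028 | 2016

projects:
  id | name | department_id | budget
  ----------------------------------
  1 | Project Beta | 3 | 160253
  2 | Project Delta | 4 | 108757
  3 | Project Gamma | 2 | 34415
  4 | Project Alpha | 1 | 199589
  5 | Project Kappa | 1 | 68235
SELECT name, budget FROM projects WHERE budget BETWEEN 51780 AND 83466

Execution result:
name | budget
Project Kappa | 68235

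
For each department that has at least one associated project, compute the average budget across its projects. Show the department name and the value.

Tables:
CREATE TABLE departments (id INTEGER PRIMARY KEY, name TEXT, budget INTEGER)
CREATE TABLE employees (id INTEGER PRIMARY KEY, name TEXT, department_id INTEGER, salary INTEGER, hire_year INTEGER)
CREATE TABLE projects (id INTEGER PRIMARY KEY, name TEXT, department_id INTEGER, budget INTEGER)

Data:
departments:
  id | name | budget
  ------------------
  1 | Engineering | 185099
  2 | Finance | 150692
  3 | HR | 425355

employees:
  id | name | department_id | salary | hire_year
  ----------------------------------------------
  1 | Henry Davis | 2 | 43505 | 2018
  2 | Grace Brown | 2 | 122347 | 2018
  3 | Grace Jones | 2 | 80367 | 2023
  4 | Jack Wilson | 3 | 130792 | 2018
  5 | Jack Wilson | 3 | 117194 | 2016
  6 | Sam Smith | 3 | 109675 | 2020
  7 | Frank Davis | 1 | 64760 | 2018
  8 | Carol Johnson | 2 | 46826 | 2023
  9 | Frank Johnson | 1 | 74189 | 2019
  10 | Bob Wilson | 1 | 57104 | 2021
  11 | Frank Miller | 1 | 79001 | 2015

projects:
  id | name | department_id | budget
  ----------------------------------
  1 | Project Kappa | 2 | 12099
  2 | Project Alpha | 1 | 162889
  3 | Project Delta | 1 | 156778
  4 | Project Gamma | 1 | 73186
SELECT p.name, AVG(c.budget) AS avg_budget FROM projects c JOIN departments p ON c.department_id = p.id GROUP BY p.id, p.name

Execution result:
name | avg_budget
Engineering | 130951.00
Finance | 12099.00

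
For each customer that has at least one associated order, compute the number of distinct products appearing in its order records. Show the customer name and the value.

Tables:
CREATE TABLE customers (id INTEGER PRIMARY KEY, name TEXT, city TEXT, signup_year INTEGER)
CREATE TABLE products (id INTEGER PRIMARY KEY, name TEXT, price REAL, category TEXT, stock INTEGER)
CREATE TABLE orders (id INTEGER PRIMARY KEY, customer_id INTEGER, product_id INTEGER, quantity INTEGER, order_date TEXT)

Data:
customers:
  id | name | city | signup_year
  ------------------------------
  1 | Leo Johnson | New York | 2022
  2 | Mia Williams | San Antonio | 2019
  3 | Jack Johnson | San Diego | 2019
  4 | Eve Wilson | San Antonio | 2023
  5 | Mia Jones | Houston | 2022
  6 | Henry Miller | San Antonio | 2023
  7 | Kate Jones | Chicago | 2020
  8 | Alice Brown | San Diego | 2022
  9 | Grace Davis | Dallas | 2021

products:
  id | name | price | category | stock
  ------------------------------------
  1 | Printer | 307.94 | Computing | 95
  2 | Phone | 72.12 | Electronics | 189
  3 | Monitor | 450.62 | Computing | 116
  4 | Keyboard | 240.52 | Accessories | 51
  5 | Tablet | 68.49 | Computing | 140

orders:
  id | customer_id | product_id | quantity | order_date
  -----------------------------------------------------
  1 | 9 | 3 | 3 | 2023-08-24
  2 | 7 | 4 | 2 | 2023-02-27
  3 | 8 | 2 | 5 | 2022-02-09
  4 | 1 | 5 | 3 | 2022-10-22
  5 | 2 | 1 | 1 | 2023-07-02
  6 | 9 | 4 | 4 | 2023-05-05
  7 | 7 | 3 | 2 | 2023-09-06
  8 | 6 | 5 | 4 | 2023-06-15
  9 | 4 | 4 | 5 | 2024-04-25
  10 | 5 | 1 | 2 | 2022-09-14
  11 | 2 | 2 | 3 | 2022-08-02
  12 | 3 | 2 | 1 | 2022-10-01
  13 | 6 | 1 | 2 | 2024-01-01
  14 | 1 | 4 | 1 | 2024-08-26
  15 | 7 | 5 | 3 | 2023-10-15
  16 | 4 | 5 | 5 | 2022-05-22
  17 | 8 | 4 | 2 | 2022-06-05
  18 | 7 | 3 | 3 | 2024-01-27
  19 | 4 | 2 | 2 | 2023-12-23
SELECT p.name, COUNT(DISTINCT c.product_id) AS distinct_product_count FROM orders c JOIN customers p ON c.customer_id = p.id GROUP BY p.id, p.name

Execution result:
name | distinct_product_count
Leo Johnson | 2
Mia Williams | 2
Jack Johnson | 1
Eve Wilson | 3
Mia Jones | 1
Henry Miller | 2
Kate Jones | 3
Alice Brown | 2
Grace Davis | 2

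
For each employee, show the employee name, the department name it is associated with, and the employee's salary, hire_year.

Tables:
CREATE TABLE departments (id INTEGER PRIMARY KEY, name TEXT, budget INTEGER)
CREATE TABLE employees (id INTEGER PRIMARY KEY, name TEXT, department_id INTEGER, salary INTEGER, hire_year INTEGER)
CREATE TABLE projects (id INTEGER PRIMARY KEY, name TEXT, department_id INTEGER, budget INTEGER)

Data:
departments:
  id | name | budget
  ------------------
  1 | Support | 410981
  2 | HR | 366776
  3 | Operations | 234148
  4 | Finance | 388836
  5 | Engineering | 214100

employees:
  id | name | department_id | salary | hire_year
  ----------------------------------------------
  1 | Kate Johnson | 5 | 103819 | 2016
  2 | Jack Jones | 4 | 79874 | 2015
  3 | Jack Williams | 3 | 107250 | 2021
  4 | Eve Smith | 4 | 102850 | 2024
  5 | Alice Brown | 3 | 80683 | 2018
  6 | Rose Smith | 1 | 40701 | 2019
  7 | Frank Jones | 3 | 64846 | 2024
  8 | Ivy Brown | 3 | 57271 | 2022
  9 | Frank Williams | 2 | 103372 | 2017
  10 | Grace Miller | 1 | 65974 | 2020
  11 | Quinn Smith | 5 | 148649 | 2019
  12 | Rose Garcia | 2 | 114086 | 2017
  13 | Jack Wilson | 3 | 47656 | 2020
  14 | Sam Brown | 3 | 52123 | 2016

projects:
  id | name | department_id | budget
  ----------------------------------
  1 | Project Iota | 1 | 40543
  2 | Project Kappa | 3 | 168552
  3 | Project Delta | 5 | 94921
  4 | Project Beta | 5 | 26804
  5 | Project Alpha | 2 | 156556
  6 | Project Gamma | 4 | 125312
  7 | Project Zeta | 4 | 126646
SELECT c.name, p.name AS department, c.salary, c.hire_year FROM employees c JOIN departments p ON c.department_id = p.id

Execution result:
name | department | salary | hire_year
Kate Johnson | Engineering | 103819 | 2016
Jack Jones | Finance | 79874 | 2015
Jack Williams | Operations | 107250 | 2021
Eve Smith | Finance | 102850 | 2024
Alice Brown | Operations | 80683 | 2018
Rose Smith | Support | 40701 | 2019
Frank Jones | Operations | 64846 | 2024
Ivy Brown | Operations | 57271 | 2022
Frank Williams | HR | 103372 | 2017
Grace Miller | Support | 65974 | 2020
Quinn Smith | Engineering | 148649 | 2019
Rose Garcia | HR | 114086 | 2017
Jack Wilson | Operations | 47656 | 2020
Sam Brown | Operations | 52123 | 2016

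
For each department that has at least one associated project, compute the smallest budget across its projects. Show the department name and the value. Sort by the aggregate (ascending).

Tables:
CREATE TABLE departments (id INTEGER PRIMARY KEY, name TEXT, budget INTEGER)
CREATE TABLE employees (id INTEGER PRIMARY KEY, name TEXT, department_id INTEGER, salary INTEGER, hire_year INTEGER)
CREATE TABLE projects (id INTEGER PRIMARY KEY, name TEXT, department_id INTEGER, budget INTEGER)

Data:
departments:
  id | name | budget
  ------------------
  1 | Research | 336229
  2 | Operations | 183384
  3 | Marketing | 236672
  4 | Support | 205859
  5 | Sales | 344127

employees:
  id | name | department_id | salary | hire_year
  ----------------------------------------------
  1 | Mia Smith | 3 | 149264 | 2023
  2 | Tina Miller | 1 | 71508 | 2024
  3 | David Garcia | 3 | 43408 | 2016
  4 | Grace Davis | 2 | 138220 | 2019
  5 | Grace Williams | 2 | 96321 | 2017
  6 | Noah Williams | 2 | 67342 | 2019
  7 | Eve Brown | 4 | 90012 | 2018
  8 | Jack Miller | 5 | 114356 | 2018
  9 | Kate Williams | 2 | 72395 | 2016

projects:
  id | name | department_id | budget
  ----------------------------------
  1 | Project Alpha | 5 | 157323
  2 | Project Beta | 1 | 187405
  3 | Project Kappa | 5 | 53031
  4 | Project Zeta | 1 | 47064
SELECT p.name, MIN(c.budget) AS min_budget FROM projects c JOIN departments p ON c.department_id = p.id GROUP BY p.id, p.name ORDER BY min_budget ASC

Execution result:
name | min_budget
Research | 47064
Sales | 53031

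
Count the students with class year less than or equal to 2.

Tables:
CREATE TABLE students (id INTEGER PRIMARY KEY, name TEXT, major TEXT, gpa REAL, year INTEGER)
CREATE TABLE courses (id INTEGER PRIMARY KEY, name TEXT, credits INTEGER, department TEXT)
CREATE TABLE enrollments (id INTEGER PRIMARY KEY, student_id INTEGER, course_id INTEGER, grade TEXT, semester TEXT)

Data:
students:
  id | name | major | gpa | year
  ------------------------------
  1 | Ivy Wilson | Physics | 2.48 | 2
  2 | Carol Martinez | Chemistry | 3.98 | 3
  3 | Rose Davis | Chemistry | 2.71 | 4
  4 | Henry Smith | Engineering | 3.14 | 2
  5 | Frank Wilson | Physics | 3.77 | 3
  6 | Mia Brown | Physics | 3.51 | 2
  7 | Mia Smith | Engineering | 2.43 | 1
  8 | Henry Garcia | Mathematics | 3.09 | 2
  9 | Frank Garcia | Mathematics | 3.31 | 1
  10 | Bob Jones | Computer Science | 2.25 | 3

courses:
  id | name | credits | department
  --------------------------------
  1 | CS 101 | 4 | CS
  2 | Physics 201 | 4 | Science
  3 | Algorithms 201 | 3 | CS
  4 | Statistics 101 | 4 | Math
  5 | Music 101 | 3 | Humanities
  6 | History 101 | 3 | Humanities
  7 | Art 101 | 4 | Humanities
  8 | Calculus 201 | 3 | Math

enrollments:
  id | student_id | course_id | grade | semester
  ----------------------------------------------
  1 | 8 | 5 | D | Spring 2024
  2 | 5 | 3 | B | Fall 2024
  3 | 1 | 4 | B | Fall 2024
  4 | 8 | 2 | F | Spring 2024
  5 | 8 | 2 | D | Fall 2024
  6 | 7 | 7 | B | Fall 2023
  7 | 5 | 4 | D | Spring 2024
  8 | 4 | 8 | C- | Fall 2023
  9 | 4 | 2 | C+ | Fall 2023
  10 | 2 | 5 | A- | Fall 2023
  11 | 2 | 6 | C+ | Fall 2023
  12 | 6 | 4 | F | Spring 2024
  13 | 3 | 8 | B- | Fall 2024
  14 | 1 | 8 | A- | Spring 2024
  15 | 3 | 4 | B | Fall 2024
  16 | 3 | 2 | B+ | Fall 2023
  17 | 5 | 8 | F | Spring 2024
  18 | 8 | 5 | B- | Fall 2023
SELECT COUNT(*) FROM students WHERE year <= 2

Execution result:
6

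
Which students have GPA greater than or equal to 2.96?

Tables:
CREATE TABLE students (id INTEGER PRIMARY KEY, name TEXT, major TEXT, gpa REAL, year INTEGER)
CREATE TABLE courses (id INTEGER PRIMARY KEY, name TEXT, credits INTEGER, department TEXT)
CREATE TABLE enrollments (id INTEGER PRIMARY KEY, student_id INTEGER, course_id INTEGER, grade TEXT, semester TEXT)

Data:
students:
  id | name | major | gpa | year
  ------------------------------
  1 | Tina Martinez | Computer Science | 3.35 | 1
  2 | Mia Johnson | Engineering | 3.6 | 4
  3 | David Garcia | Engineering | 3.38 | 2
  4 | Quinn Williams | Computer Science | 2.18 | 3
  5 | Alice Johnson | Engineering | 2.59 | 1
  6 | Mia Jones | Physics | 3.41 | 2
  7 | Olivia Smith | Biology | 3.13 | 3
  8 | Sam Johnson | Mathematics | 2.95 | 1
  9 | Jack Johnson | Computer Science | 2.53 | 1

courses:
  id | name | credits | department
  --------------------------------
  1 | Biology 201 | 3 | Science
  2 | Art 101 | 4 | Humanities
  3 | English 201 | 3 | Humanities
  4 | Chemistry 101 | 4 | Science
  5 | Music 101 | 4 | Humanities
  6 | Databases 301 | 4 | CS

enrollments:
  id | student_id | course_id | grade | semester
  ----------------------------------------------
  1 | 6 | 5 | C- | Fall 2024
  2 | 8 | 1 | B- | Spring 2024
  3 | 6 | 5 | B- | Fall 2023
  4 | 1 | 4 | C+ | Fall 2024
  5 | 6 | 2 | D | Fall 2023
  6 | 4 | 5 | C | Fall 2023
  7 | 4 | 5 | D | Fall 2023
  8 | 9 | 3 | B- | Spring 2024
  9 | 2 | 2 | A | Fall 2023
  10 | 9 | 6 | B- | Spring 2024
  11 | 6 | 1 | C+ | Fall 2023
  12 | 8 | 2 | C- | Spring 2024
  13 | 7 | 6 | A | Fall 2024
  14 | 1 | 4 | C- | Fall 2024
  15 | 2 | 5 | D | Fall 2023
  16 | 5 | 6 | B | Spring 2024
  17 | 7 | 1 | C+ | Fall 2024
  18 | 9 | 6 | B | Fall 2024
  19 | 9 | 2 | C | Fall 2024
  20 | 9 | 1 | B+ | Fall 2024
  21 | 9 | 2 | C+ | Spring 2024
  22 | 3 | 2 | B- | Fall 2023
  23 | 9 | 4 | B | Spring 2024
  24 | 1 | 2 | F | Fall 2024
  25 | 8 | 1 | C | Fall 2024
SELECT name, gpa FROM students WHERE gpa >= 2.96

Execution result:
name | gpa
Tina Martinez | 3.35
Mia Johnson | 3.60
David Garcia | 3.38
Mia Jones | 3.41
Olivia Smith | 3.13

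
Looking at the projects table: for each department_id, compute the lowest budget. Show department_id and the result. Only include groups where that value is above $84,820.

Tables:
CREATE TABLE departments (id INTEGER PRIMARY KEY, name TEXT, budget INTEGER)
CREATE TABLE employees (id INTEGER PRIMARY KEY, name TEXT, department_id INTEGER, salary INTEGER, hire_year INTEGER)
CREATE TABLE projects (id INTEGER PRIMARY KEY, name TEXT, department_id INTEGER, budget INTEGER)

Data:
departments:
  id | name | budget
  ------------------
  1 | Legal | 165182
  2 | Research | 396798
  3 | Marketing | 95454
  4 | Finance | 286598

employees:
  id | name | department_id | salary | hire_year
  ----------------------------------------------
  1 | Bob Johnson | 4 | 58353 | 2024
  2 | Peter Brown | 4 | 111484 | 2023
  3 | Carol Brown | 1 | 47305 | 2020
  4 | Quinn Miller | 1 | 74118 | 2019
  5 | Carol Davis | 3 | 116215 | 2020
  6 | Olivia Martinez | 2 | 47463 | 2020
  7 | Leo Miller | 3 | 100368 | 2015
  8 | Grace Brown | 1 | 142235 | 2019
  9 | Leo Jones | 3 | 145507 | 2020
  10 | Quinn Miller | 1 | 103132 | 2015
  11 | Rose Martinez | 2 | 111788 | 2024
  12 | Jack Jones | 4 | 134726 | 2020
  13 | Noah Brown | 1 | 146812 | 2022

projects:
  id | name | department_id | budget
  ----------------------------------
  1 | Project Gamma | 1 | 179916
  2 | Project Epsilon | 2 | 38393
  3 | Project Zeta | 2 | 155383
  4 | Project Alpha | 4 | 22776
SELECT department_id, MIN(budget) AS min_budget FROM projects GROUP BY department_id HAVING MIN(budget) > 84820

Execution result:
department_id | min_budget
1 | 179916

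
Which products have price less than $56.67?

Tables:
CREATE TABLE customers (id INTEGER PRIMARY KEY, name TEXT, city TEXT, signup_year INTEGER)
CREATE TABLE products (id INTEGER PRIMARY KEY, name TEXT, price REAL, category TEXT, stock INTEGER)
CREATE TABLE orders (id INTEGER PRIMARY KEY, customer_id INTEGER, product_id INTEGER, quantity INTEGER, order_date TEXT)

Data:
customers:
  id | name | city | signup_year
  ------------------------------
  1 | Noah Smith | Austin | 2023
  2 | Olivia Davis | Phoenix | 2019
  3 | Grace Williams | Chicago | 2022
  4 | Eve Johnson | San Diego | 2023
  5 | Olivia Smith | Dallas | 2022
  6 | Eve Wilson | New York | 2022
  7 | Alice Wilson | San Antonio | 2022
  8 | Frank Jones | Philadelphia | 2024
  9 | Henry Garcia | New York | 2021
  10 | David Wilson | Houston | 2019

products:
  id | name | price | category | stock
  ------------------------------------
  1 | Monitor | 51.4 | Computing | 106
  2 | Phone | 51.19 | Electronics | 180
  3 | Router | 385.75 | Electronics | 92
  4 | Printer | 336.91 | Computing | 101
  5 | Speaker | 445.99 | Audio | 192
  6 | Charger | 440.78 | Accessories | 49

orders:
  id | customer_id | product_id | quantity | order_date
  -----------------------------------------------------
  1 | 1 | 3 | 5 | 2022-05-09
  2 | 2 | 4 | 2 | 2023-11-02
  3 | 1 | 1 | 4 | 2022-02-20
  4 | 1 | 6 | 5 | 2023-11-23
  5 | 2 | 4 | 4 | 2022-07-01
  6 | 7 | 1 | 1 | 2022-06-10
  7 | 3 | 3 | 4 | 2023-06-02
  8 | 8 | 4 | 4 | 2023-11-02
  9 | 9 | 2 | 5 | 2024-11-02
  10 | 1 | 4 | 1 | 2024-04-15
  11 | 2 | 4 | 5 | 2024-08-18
SELECT name, price FROM products WHERE price < 56.67

Execution result:
name | price
Monitor | 51.40
Phone | 51.19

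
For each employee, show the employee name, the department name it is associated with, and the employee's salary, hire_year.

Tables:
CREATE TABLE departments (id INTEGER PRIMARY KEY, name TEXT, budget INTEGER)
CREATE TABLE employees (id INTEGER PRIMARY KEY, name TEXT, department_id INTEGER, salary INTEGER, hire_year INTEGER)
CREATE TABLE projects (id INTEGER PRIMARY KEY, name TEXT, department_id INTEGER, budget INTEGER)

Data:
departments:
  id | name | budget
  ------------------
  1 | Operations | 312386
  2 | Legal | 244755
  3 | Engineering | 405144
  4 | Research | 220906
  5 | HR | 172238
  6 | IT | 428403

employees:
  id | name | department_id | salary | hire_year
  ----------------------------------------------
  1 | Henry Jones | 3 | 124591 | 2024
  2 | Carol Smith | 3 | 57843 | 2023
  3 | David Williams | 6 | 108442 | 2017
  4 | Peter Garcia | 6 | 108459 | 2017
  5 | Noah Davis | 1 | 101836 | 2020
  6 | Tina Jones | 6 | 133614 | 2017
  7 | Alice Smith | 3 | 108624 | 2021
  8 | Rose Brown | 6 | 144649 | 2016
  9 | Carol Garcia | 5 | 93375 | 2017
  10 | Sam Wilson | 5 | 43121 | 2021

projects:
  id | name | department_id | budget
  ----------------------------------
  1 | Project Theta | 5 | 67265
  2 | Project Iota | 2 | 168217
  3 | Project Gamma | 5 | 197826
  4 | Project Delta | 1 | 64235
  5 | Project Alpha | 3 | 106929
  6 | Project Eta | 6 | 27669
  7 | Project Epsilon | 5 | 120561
SELECT c.name, p.name AS department, c.salary, c.hire_year FROM employees c JOIN departments p ON c.department_id = p.id

Execution result:
name | department | salary | hire_year
Henry Jones | Engineering | 124591 | 2024
Carol Smith | Engineering | 57843 | 2023
David Williams | IT | 108442 | 2017
Peter Garcia | IT | 108459 | 2017
Noah Davis | Operations | 101836 | 2020
Tina Jones | IT | 133614 | 2017
Alice Smith | Engineering | 108624 | 2021
Rose Brown | IT | 144649 | 2016
Carol Garcia | HR | 93375 | 2017
Sam Wilson | HR | 43121 | 2021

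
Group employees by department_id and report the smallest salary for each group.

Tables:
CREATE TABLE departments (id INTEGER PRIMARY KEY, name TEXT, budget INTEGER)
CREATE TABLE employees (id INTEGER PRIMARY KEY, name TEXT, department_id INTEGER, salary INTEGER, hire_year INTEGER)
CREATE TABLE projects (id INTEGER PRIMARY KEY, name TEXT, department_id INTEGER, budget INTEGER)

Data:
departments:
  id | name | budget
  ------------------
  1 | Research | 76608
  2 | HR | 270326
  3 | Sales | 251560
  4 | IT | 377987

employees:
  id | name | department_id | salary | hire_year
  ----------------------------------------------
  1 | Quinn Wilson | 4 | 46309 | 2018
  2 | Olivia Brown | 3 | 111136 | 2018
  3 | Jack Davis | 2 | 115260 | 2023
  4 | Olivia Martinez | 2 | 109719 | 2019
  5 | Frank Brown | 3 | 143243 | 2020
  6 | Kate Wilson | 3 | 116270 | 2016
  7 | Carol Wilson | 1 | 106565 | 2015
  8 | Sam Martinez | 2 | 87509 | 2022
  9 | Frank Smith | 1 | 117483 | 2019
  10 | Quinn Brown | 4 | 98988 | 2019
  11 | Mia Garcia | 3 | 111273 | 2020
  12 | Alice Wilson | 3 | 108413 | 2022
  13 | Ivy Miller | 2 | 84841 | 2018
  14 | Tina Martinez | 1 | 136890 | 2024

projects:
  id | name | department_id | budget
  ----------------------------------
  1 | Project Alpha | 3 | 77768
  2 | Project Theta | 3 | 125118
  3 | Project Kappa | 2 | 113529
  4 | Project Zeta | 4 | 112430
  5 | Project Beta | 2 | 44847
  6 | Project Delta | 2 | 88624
SELECT department_id, MIN(salary) AS min_salary FROM employees GROUP BY department_id

Execution result:
department_id | min_salary
1 | 106565
2 | 84841
3 | 108413
4 | 46309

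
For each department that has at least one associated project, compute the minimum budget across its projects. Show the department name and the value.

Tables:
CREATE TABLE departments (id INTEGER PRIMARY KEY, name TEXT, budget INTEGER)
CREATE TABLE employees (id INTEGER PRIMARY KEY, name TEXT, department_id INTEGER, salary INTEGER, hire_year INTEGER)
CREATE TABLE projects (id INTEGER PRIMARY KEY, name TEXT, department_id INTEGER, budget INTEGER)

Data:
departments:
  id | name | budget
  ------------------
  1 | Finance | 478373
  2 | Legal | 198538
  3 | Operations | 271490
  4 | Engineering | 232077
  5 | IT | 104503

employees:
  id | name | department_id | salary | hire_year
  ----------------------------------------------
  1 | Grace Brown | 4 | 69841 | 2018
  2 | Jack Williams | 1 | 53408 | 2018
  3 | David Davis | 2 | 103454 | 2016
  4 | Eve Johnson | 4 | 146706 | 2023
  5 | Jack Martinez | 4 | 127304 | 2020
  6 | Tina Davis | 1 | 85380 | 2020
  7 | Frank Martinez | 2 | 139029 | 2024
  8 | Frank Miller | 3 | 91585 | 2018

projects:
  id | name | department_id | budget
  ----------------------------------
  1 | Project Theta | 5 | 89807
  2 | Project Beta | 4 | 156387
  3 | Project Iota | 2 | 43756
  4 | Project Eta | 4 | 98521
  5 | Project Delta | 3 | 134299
SELECT p.name, MIN(c.budget) AS min_budget FROM projects c JOIN departments p ON c.department_id = p.id GROUP BY p.id, p.name

Execution result:
name | min_budget
Legal | 43756
Operations | 134299
Engineering | 98521
IT | 89807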